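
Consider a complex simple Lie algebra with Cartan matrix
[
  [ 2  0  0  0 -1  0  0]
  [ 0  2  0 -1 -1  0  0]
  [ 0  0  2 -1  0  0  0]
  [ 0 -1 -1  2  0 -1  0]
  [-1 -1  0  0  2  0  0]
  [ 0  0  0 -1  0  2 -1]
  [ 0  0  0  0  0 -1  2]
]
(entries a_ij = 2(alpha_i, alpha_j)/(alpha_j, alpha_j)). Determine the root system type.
The matrix has rank 7 with 2's on the diagonal. Reading the off-diagonal entries as Dynkin edges (a single edge where a_ij = a_ji = -1; a double or triple edge where a_ij * a_ji = 2 or 3), the diagram is a chain of 6 nodes with one extra node attached to the third node from one end (E_7). One simple-root ordering that puts it in standard form is (alpha_7, alpha_3, alpha_6, alpha_4, alpha_2, alpha_5, alpha_1). So the algebra is type E_7.

E7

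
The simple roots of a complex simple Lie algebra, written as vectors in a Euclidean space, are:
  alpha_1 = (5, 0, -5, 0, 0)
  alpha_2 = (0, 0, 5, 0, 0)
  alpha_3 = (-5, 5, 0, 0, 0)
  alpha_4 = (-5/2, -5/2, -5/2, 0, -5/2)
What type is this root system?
Compute the Cartan integers a_ij = 2(alpha_i, alpha_j)/(alpha_j, alpha_j); the resulting 4x4 Cartan matrix is
[[2, -2, -1, 0], [-1, 2, 0, -1], [-1, 0, 2, 0], [0, -1, 0, 2]].
The roots have two lengths (squared-length ratio 2:1); the short ones are alpha_{2,4}. The associated Dynkin diagram is a chain of 4 nodes with a double edge between the middle two (F_4), so the type is F_4.

F_4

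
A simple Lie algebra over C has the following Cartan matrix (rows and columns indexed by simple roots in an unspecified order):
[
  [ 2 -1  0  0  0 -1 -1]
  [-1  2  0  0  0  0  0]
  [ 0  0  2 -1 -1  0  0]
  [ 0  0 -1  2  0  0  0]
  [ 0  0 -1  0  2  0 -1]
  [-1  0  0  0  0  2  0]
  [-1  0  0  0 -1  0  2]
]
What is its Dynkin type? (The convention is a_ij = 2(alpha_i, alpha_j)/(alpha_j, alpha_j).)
The matrix has rank 7 with 2's on the diagonal. Reading the off-diagonal entries as Dynkin edges (a single edge where a_ij = a_ji = -1; a double or triple edge where a_ij * a_ji = 2 or 3), the diagram is a chain of 5 nodes with a fork of two nodes at one end (D_7). One simple-root ordering that puts it in standard form is (alpha_4, alpha_3, alpha_5, alpha_7, alpha_1, alpha_2, alpha_6). So the algebra is type D_7, i.e. so(14).

D_7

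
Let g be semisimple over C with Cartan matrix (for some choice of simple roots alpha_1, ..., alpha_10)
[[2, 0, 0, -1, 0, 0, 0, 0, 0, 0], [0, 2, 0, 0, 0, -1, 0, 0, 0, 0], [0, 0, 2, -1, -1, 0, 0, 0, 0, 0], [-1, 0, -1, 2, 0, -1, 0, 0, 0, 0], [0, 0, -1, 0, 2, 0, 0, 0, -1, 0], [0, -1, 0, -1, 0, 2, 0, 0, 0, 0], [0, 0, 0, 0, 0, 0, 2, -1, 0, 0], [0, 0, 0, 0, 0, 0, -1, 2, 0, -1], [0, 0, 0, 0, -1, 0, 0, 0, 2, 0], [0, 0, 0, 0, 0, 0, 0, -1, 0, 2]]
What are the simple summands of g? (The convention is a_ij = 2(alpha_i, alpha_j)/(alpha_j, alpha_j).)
A_3 + E_7

The diagram associated to this matrix has two connected components: the simple roots {alpha_7, alpha_8, alpha_10} form a chain of 3 nodes with single edges (A_3), and {alpha_1, alpha_2, alpha_3, alpha_4, alpha_5, alpha_6, alpha_9} form a chain of 6 nodes with one extra node attached to the third node from one end (E_7). A semisimple Lie algebra decomposes uniquely as the direct sum of simple ideals, one per connected component of its Dynkin diagram, so g ≅ A_3 ⊕ E_7 (dimension 15 + 133 = 148).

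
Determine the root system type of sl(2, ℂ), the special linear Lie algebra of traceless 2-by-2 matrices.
This is sl(2), which has dimension 2^2 - 1 = 3 and rank 2 - 1 = 1 (a Cartan subalgebra is the diagonal traceless matrices). In the classification of classical Lie algebras, the special linear algebra sl(n+1) has type A_n; here n = 1, so the Dynkin diagram is a chain of 1 nodes with single edges (A_1). Hence the type is A_1.

A1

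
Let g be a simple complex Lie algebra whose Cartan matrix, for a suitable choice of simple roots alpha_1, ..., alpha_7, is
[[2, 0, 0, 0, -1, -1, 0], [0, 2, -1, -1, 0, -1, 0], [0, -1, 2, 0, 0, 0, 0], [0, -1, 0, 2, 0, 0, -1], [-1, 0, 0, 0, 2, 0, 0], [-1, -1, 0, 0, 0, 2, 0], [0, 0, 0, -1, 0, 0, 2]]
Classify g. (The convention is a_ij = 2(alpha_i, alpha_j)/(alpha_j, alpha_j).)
E_7

The matrix has rank 7 with 2's on the diagonal. Reading the off-diagonal entries as Dynkin edges (a single edge where a_ij = a_ji = -1; a double or triple edge where a_ij * a_ji = 2 or 3), the diagram is a chain of 6 nodes with one extra node attached to the third node from one end (E_7). One simple-root ordering that puts it in standard form is (alpha_7, alpha_3, alpha_4, alpha_2, alpha_6, alpha_1, alpha_5). So the algebra is type E_7.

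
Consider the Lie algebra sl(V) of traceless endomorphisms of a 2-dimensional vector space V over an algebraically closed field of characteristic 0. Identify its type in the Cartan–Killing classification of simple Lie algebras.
This is sl(2), which has dimension 2^2 - 1 = 3 and rank 2 - 1 = 1 (a Cartan subalgebra is the diagonal traceless matrices). In the classification of classical Lie algebras, the special linear algebra sl(n+1) has type A_n; here n = 1, so the Dynkin diagram is a chain of 1 nodes with single edges (A_1). Hence the type is A_1.

A_1 (sl(2))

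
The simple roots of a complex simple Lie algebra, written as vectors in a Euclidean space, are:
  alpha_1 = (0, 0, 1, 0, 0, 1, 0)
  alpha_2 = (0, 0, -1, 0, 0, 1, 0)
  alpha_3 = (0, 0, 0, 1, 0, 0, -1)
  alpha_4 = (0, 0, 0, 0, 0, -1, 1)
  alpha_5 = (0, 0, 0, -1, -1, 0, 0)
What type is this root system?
Compute the Cartan integers a_ij = 2(alpha_i, alpha_j)/(alpha_j, alpha_j); the resulting 5x5 Cartan matrix is
[[2, 0, 0, -1, 0], [0, 2, 0, -1, 0], [0, 0, 2, -1, -1], [-1, -1, -1, 2, 0], [0, 0, -1, 0, 2]].
All simple roots have the same length, so the diagram is simply laced. The associated Dynkin diagram is a chain of 3 nodes with a fork of two nodes at one end (D_5), so the type is D_5 (the algebra so(10)).

D5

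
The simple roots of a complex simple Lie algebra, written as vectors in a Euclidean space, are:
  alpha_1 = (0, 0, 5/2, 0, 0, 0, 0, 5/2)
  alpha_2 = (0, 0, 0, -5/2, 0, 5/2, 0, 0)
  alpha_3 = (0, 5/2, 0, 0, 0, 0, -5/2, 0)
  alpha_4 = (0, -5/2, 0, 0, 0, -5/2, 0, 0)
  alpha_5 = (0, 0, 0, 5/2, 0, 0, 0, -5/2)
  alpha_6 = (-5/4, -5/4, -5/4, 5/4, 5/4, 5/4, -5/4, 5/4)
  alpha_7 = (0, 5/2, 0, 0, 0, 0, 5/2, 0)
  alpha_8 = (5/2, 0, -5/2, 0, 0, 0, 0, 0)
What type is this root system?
Compute the Cartan integers a_ij = 2(alpha_i, alpha_j)/(alpha_j, alpha_j); the resulting 8x8 Cartan matrix is
[[2, 0, 0, 0, -1, 0, 0, -1], [0, 2, 0, -1, -1, 0, 0, 0], [0, 0, 2, -1, 0, 0, 0, 0], [0, -1, -1, 2, 0, 0, -1, 0], [-1, -1, 0, 0, 2, 0, 0, 0], [0, 0, 0, 0, 0, 2, -1, 0], [0, 0, 0, -1, 0, -1, 2, 0], [-1, 0, 0, 0, 0, 0, 0, 2]].
All simple roots have the same length, so the diagram is simply laced. The associated Dynkin diagram is a chain of 7 nodes with one extra node attached to the third node from one end (E_8), so the type is E_8.

E_8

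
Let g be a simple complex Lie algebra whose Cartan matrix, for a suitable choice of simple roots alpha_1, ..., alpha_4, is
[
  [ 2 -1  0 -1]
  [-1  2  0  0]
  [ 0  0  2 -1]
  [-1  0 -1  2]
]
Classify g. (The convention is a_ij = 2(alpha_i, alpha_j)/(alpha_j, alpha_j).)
The matrix has rank 4 with 2's on the diagonal. Reading the off-diagonal entries as Dynkin edges (a single edge where a_ij = a_ji = -1; a double or triple edge where a_ij * a_ji = 2 or 3), the diagram is a chain of 4 nodes with single edges (A_4). One simple-root ordering that puts it in standard form is (alpha_2, alpha_1, alpha_4, alpha_3). So the algebra is type A_4, i.e. sl(5).

A_4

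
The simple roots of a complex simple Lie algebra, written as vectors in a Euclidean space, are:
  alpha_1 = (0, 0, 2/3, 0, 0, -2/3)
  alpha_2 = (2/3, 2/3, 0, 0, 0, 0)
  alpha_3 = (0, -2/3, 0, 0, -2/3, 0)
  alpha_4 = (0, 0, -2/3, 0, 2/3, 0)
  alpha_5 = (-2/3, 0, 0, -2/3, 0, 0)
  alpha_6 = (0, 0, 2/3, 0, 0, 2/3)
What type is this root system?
Compute the Cartan integers a_ij = 2(alpha_i, alpha_j)/(alpha_j, alpha_j); the resulting 6x6 Cartan matrix is
[[2, 0, 0, -1, 0, 0], [0, 2, -1, 0, -1, 0], [0, -1, 2, -1, 0, 0], [-1, 0, -1, 2, 0, -1], [0, -1, 0, 0, 2, 0], [0, 0, 0, -1, 0, 2]].
All simple roots have the same length, so the diagram is simply laced. The associated Dynkin diagram is a chain of 4 nodes with a fork of two nodes at one end (D_6), so the type is D_6 (the algebra so(12)).

type D_6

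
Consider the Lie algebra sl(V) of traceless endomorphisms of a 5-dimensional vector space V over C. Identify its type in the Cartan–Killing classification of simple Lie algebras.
A_4 (sl(5))

This is sl(5), which has dimension 5^2 - 1 = 24 and rank 5 - 1 = 4 (a Cartan subalgebra is the diagonal traceless matrices). In the classification of classical Lie algebras, the special linear algebra sl(n+1) has type A_n; here n = 4, so the Dynkin diagram is a chain of 4 nodes with single edges (A_4). Hence the type is A_4.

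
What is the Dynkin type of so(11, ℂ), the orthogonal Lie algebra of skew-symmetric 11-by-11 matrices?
This is so(11) with 11 odd, which has dimension 11(11-1)/2 = 55 and rank (11-1)/2 = 5. In the classification of classical Lie algebras, the orthogonal algebra so(2n+1) in an odd number of variables has type B_n; here n = 5, so the Dynkin diagram is a chain of 5 nodes with a double edge at one end; the terminal node there is the unique short simple root (B_5). Hence the type is B_5.

B5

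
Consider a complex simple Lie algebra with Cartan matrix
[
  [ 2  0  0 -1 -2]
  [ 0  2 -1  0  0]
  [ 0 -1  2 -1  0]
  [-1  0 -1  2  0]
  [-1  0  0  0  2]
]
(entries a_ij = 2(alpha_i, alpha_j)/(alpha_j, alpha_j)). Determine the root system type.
B5

The matrix has rank 5 with 2's on the diagonal. Reading the off-diagonal entries as Dynkin edges (a single edge where a_ij = a_ji = -1; a double or triple edge where a_ij * a_ji = 2 or 3), the diagram is a chain of 5 nodes with a double edge at one end; the terminal node there is the unique short simple root (B_5). One simple-root ordering that puts it in standard form is (alpha_2, alpha_3, alpha_4, alpha_1, alpha_5). So the algebra is type B_5, i.e. so(11).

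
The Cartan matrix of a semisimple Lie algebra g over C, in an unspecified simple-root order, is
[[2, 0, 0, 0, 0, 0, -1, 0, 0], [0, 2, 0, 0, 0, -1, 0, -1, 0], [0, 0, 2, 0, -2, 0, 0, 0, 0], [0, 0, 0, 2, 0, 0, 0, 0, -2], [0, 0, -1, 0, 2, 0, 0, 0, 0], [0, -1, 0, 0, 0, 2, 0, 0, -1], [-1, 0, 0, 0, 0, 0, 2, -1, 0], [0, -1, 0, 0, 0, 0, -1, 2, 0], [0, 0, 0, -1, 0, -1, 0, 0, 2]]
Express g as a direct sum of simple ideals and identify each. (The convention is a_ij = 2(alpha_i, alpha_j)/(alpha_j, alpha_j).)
The diagram associated to this matrix has two connected components: the simple roots {alpha_3, alpha_5} form a chain of 2 nodes with a double edge at one end; the terminal node there is the unique short simple root (B_2), and {alpha_1, alpha_2, alpha_4, alpha_6, alpha_7, alpha_8, alpha_9} form a chain of 7 nodes with a double edge at one end; the terminal node there is the unique long simple root (C_7). A semisimple Lie algebra decomposes uniquely as the direct sum of simple ideals, one per connected component of its Dynkin diagram, so g ≅ B_2 ⊕ C_7 (dimension 10 + 105 = 115).

B_2 (so(5)) + C_7 (sp(14))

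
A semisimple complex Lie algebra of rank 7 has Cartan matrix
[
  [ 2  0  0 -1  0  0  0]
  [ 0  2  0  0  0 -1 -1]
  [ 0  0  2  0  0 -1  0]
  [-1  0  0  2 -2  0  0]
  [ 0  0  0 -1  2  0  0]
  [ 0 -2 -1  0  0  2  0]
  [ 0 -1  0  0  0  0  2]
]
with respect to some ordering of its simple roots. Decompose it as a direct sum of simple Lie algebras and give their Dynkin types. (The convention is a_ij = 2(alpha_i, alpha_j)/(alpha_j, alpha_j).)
The diagram associated to this matrix has two connected components: the simple roots {alpha_1, alpha_4, alpha_5} form a chain of 3 nodes with a double edge at one end; the terminal node there is the unique short simple root (B_3), and {alpha_2, alpha_3, alpha_6, alpha_7} form a chain of 4 nodes with a double edge between the middle two (F_4). A semisimple Lie algebra decomposes uniquely as the direct sum of simple ideals, one per connected component of its Dynkin diagram, so g ≅ B_3 ⊕ F_4 (dimension 21 + 52 = 73).

B3 + F4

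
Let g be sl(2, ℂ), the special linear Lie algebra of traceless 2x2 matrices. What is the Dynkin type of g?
A1

This is sl(2), which has dimension 2^2 - 1 = 3 and rank 2 - 1 = 1 (a Cartan subalgebra is the diagonal traceless matrices). In the classification of classical Lie algebras, the special linear algebra sl(n+1) has type A_n; here n = 1, so the Dynkin diagram is a chain of 1 nodes with single edges (A_1). Hence the type is A_1.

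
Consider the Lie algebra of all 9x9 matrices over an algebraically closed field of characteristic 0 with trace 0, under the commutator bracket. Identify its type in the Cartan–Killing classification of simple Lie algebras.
This is sl(9), which has dimension 9^2 - 1 = 80 and rank 9 - 1 = 8 (a Cartan subalgebra is the diagonal traceless matrices). In the classification of classical Lie algebras, the special linear algebra sl(n+1) has type A_n; here n = 8, so the Dynkin diagram is a chain of 8 nodes with single edges (A_8). Hence the type is A_8.

type A_8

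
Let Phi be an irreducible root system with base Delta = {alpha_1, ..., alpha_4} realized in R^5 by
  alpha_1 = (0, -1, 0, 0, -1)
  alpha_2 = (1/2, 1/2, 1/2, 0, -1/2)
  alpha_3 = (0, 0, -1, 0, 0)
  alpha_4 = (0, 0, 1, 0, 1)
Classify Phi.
Compute the Cartan integers a_ij = 2(alpha_i, alpha_j)/(alpha_j, alpha_j); the resulting 4x4 Cartan matrix is
[[2, 0, 0, -1], [0, 2, -1, 0], [0, -1, 2, -1], [-1, 0, -2, 2]].
The roots have two lengths (squared-length ratio 2:1); the short ones are alpha_{2,3}. The associated Dynkin diagram is a chain of 4 nodes with a double edge between the middle two (F_4), so the type is F_4.

F_4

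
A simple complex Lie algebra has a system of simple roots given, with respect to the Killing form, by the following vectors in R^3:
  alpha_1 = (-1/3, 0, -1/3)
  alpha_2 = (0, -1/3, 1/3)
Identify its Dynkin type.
A_2

Compute the Cartan integers a_ij = 2(alpha_i, alpha_j)/(alpha_j, alpha_j); the resulting 2x2 Cartan matrix is
[[2, -1], [-1, 2]].
All simple roots have the same length, so the diagram is simply laced. The associated Dynkin diagram is a chain of 2 nodes with single edges (A_2), so the type is A_2 (the algebra sl(3)).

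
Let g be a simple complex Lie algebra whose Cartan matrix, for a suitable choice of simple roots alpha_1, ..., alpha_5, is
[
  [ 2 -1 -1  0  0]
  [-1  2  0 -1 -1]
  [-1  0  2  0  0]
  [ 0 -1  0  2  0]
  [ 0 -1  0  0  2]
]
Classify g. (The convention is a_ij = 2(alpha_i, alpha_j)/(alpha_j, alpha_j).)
The matrix has rank 5 with 2's on the diagonal. Reading the off-diagonal entries as Dynkin edges (a single edge where a_ij = a_ji = -1; a double or triple edge where a_ij * a_ji = 2 or 3), the diagram is a chain of 3 nodes with a fork of two nodes at one end (D_5). One simple-root ordering that puts it in standard form is (alpha_3, alpha_1, alpha_2, alpha_5, alpha_4). So the algebra is type D_5, i.e. so(10).

D_5 (so(10))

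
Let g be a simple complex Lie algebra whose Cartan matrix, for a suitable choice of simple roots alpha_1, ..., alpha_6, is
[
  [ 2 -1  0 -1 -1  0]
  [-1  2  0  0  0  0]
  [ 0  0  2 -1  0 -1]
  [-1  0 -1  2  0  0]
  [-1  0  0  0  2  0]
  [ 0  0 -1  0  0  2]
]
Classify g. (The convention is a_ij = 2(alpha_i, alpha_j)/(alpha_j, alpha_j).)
type D_6

The matrix has rank 6 with 2's on the diagonal. Reading the off-diagonal entries as Dynkin edges (a single edge where a_ij = a_ji = -1; a double or triple edge where a_ij * a_ji = 2 or 3), the diagram is a chain of 4 nodes with a fork of two nodes at one end (D_6). One simple-root ordering that puts it in standard form is (alpha_6, alpha_3, alpha_4, alpha_1, alpha_2, alpha_5). So the algebra is type D_6, i.e. so(12).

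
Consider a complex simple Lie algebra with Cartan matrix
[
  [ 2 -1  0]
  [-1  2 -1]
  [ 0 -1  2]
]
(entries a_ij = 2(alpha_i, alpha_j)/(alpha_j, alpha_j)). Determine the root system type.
A_3

The matrix has rank 3 with 2's on the diagonal. Reading the off-diagonal entries as Dynkin edges (a single edge where a_ij = a_ji = -1; a double or triple edge where a_ij * a_ji = 2 or 3), the diagram is a chain of 3 nodes with single edges (A_3). One simple-root ordering that puts it in standard form is (alpha_3, alpha_2, alpha_1). So the algebra is type A_3, i.e. sl(4).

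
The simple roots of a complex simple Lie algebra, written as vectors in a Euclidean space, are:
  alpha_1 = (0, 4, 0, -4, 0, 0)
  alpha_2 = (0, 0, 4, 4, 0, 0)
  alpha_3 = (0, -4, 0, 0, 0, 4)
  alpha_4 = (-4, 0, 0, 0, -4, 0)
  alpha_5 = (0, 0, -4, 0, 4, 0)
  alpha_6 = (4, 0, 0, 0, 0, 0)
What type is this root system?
B6

Compute the Cartan integers a_ij = 2(alpha_i, alpha_j)/(alpha_j, alpha_j); the resulting 6x6 Cartan matrix is
[[2, -1, -1, 0, 0, 0], [-1, 2, 0, 0, -1, 0], [-1, 0, 2, 0, 0, 0], [0, 0, 0, 2, -1, -2], [0, -1, 0, -1, 2, 0], [0, 0, 0, -1, 0, 2]].
The roots have two lengths (squared-length ratio 2:1); the short ones are alpha_{6}. The associated Dynkin diagram is a chain of 6 nodes with a double edge at one end; the terminal node there is the unique short simple root (B_6), so the type is B_6 (the algebra so(13)).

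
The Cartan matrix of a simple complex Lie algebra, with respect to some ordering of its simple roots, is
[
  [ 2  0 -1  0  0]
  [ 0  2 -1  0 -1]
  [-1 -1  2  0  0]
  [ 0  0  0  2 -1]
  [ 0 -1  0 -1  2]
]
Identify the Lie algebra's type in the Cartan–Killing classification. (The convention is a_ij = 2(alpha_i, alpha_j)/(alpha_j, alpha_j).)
type A_5

The matrix has rank 5 with 2's on the diagonal. Reading the off-diagonal entries as Dynkin edges (a single edge where a_ij = a_ji = -1; a double or triple edge where a_ij * a_ji = 2 or 3), the diagram is a chain of 5 nodes with single edges (A_5). One simple-root ordering that puts it in standard form is (alpha_1, alpha_3, alpha_2, alpha_5, alpha_4). So the algebra is type A_5, i.e. sl(6).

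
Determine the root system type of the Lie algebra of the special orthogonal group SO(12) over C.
D6

This is so(12) with 12 even, which has dimension 12(12-1)/2 = 66 and rank 12/2 = 6. In the classification of classical Lie algebras, the orthogonal algebra so(2n) in an even number of variables has type D_n; here n = 6, so the Dynkin diagram is a chain of 4 nodes with a fork of two nodes at one end (D_6). Hence the type is D_6.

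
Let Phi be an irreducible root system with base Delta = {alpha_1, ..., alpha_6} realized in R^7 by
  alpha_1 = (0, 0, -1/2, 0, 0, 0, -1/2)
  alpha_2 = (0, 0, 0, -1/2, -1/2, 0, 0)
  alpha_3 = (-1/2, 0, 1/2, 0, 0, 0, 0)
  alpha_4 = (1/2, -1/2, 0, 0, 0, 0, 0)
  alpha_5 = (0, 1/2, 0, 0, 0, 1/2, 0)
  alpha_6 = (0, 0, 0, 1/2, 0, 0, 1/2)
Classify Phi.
Compute the Cartan integers a_ij = 2(alpha_i, alpha_j)/(alpha_j, alpha_j); the resulting 6x6 Cartan matrix is
[[2, 0, -1, 0, 0, -1], [0, 2, 0, 0, 0, -1], [-1, 0, 2, -1, 0, 0], [0, 0, -1, 2, -1, 0], [0, 0, 0, -1, 2, 0], [-1, -1, 0, 0, 0, 2]].
All simple roots have the same length, so the diagram is simply laced. The associated Dynkin diagram is a chain of 6 nodes with single edges (A_6), so the type is A_6 (the algebra sl(7)).

A_6 (sl(7))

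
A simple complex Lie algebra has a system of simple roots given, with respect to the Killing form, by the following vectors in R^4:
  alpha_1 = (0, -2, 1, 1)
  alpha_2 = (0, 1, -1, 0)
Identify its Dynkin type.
Compute the Cartan integers a_ij = 2(alpha_i, alpha_j)/(alpha_j, alpha_j); the resulting 2x2 Cartan matrix is
[[2, -3], [-1, 2]].
The roots have two lengths (squared-length ratio 3:1); the short ones are alpha_{2}. The associated Dynkin diagram is two nodes joined by a triple edge (G_2), so the type is G_2.

G2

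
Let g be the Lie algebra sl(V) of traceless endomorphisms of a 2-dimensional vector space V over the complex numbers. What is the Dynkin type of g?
This is sl(2), which has dimension 2^2 - 1 = 3 and rank 2 - 1 = 1 (a Cartan subalgebra is the diagonal traceless matrices). In the classification of classical Lie algebras, the special linear algebra sl(n+1) has type A_n; here n = 1, so the Dynkin diagram is a chain of 1 nodes with single edges (A_1). Hence the type is A_1.

A1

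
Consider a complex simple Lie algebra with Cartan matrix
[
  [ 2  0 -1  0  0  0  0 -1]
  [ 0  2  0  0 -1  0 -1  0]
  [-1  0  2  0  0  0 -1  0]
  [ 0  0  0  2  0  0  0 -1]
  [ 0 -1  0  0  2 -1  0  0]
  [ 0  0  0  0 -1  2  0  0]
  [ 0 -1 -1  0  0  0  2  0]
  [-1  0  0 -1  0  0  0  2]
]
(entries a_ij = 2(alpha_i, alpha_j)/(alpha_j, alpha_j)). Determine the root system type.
A8

The matrix has rank 8 with 2's on the diagonal. Reading the off-diagonal entries as Dynkin edges (a single edge where a_ij = a_ji = -1; a double or triple edge where a_ij * a_ji = 2 or 3), the diagram is a chain of 8 nodes with single edges (A_8). One simple-root ordering that puts it in standard form is (alpha_4, alpha_8, alpha_1, alpha_3, alpha_7, alpha_2, alpha_5, alpha_6). So the algebra is type A_8, i.e. sl(9).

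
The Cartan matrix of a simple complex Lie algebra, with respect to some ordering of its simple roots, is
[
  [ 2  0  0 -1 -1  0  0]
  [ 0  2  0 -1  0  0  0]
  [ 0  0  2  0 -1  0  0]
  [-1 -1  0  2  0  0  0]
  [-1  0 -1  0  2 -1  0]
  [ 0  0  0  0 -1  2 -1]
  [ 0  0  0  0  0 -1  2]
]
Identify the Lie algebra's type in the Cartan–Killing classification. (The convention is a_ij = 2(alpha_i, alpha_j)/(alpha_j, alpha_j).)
E7

The matrix has rank 7 with 2's on the diagonal. Reading the off-diagonal entries as Dynkin edges (a single edge where a_ij = a_ji = -1; a double or triple edge where a_ij * a_ji = 2 or 3), the diagram is a chain of 6 nodes with one extra node attached to the third node from one end (E_7). One simple-root ordering that puts it in standard form is (alpha_7, alpha_3, alpha_6, alpha_5, alpha_1, alpha_4, alpha_2). So the algebra is type E_7.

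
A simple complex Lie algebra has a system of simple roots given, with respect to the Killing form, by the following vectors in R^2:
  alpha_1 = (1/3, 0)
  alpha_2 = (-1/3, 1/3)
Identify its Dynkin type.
B2

Compute the Cartan integers a_ij = 2(alpha_i, alpha_j)/(alpha_j, alpha_j); the resulting 2x2 Cartan matrix is
[[2, -1], [-2, 2]].
The roots have two lengths (squared-length ratio 2:1); the short ones are alpha_{1}. The associated Dynkin diagram is a chain of 2 nodes with a double edge at one end; the terminal node there is the unique short simple root (B_2), so the type is B_2 (the algebra so(5)).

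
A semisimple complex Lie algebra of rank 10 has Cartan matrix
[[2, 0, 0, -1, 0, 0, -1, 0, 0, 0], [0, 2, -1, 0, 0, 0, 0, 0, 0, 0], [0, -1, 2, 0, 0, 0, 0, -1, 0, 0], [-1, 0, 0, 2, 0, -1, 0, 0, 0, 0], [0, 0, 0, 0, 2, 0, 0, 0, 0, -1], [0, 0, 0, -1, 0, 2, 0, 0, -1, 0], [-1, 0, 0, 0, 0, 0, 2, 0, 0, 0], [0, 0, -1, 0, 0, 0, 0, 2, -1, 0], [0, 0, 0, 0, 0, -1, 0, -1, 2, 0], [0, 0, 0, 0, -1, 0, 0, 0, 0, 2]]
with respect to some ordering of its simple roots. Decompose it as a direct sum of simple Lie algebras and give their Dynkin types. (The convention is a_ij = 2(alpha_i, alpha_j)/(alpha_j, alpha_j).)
The diagram associated to this matrix has two connected components: the simple roots {alpha_5, alpha_10} form a chain of 2 nodes with single edges (A_2), and {alpha_1, alpha_2, alpha_3, alpha_4, alpha_6, alpha_7, alpha_8, alpha_9} form a chain of 8 nodes with single edges (A_8). A semisimple Lie algebra decomposes uniquely as the direct sum of simple ideals, one per connected component of its Dynkin diagram, so g ≅ A_2 ⊕ A_8 (dimension 8 + 80 = 88).

A_2 ⊕ A_8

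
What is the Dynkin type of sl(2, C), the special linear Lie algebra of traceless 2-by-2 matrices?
This is sl(2), which has dimension 2^2 - 1 = 3 and rank 2 - 1 = 1 (a Cartan subalgebra is the diagonal traceless matrices). In the classification of classical Lie algebras, the special linear algebra sl(n+1) has type A_n; here n = 1, so the Dynkin diagram is a chain of 1 nodes with single edges (A_1). Hence the type is A_1.

A_1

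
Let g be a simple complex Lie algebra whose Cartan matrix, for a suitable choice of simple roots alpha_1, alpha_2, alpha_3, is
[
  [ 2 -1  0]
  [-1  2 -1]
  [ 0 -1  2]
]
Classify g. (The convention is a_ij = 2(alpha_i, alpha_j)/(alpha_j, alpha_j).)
A3

The matrix has rank 3 with 2's on the diagonal. Reading the off-diagonal entries as Dynkin edges (a single edge where a_ij = a_ji = -1; a double or triple edge where a_ij * a_ji = 2 or 3), the diagram is a chain of 3 nodes with single edges (A_3). One simple-root ordering that puts it in standard form is (alpha_3, alpha_2, alpha_1). So the algebra is type A_3, i.e. sl(4).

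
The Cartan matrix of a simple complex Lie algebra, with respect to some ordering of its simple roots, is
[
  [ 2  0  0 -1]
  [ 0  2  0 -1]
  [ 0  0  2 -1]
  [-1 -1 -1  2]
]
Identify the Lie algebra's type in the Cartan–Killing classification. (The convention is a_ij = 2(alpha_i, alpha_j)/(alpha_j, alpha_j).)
The matrix has rank 4 with 2's on the diagonal. Reading the off-diagonal entries as Dynkin edges (a single edge where a_ij = a_ji = -1; a double or triple edge where a_ij * a_ji = 2 or 3), the diagram is a chain of 2 nodes with a fork of two nodes at one end (D_4). One simple-root ordering that puts it in standard form is (alpha_2, alpha_4, alpha_3, alpha_1). So the algebra is type D_4, i.e. so(8).

D_4 (so(8))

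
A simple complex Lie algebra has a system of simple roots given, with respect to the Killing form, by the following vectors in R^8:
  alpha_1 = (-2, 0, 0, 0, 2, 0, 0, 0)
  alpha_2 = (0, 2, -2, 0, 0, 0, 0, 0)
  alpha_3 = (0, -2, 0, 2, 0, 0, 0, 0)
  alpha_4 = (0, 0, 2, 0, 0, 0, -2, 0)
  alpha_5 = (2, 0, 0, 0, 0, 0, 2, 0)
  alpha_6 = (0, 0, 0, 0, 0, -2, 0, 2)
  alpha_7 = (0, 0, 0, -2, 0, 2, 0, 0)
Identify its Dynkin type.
A7

Compute the Cartan integers a_ij = 2(alpha_i, alpha_j)/(alpha_j, alpha_j); the resulting 7x7 Cartan matrix is
[[2, 0, 0, 0, -1, 0, 0], [0, 2, -1, -1, 0, 0, 0], [0, -1, 2, 0, 0, 0, -1], [0, -1, 0, 2, -1, 0, 0], [-1, 0, 0, -1, 2, 0, 0], [0, 0, 0, 0, 0, 2, -1], [0, 0, -1, 0, 0, -1, 2]].
All simple roots have the same length, so the diagram is simply laced. The associated Dynkin diagram is a chain of 7 nodes with single edges (A_7), so the type is A_7 (the algebra sl(8)).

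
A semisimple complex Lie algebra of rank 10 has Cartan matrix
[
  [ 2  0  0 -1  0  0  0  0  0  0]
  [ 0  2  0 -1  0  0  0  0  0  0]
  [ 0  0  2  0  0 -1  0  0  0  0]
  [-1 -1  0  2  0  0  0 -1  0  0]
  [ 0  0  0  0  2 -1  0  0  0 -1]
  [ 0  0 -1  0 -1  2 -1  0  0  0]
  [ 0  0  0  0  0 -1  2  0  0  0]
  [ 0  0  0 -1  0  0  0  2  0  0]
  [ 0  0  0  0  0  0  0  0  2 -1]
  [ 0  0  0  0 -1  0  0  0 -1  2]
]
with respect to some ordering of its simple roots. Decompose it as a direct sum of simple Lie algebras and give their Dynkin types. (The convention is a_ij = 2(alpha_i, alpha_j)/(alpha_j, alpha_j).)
type D_4 ⊕ type D_6

The diagram associated to this matrix has two connected components: the simple roots {alpha_1, alpha_2, alpha_4, alpha_8} form a chain of 2 nodes with a fork of two nodes at one end (D_4), and {alpha_3, alpha_5, alpha_6, alpha_7, alpha_9, alpha_10} form a chain of 4 nodes with a fork of two nodes at one end (D_6). A semisimple Lie algebra decomposes uniquely as the direct sum of simple ideals, one per connected component of its Dynkin diagram, so g ≅ D_4 ⊕ D_6 (dimension 28 + 66 = 94).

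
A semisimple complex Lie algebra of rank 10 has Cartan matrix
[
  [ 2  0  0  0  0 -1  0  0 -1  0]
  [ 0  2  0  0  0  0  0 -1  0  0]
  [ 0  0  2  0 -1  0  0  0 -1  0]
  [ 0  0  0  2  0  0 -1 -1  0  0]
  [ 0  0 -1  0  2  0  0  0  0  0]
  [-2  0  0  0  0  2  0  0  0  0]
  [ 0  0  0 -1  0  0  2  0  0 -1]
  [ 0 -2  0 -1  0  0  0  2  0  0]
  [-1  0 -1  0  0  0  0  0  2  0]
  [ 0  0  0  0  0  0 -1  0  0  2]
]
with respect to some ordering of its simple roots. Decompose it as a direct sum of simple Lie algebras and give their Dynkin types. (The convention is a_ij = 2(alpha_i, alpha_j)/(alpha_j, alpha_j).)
type B_5 + type C_5

The diagram associated to this matrix has two connected components: the simple roots {alpha_2, alpha_4, alpha_7, alpha_8, alpha_10} form a chain of 5 nodes with a double edge at one end; the terminal node there is the unique short simple root (B_5), and {alpha_1, alpha_3, alpha_5, alpha_6, alpha_9} form a chain of 5 nodes with a double edge at one end; the terminal node there is the unique long simple root (C_5). A semisimple Lie algebra decomposes uniquely as the direct sum of simple ideals, one per connected component of its Dynkin diagram, so g ≅ B_5 ⊕ C_5 (dimension 55 + 55 = 110).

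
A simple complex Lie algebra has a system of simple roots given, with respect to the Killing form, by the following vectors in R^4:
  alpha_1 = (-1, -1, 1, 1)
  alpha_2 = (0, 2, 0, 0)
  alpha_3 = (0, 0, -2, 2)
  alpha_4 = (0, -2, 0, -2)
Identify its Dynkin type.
Compute the Cartan integers a_ij = 2(alpha_i, alpha_j)/(alpha_j, alpha_j); the resulting 4x4 Cartan matrix is
[[2, -1, 0, 0], [-1, 2, 0, -1], [0, 0, 2, -1], [0, -2, -1, 2]].
The roots have two lengths (squared-length ratio 2:1); the short ones are alpha_{1,2}. The associated Dynkin diagram is a chain of 4 nodes with a double edge between the middle two (F_4), so the type is F_4.

F_4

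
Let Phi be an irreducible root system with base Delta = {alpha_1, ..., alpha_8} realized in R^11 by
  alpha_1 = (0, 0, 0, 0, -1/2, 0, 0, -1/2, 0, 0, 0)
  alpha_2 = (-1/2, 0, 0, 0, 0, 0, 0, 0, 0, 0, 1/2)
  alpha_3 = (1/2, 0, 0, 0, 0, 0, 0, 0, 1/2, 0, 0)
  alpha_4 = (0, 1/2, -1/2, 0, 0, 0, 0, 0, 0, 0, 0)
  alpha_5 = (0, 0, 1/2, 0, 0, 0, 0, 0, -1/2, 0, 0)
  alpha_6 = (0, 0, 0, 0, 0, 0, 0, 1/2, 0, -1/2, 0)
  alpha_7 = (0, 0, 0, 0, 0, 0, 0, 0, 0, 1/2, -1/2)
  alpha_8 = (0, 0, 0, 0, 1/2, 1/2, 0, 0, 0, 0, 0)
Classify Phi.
Compute the Cartan integers a_ij = 2(alpha_i, alpha_j)/(alpha_j, alpha_j); the resulting 8x8 Cartan matrix is
[[2, 0, 0, 0, 0, -1, 0, -1], [0, 2, -1, 0, 0, 0, -1, 0], [0, -1, 2, 0, -1, 0, 0, 0], [0, 0, 0, 2, -1, 0, 0, 0], [0, 0, -1, -1, 2, 0, 0, 0], [-1, 0, 0, 0, 0, 2, -1, 0], [0, -1, 0, 0, 0, -1, 2, 0], [-1, 0, 0, 0, 0, 0, 0, 2]].
All simple roots have the same length, so the diagram is simply laced. The associated Dynkin diagram is a chain of 8 nodes with single edges (A_8), so the type is A_8 (the algebra sl(9)).

A_8 (sl(9))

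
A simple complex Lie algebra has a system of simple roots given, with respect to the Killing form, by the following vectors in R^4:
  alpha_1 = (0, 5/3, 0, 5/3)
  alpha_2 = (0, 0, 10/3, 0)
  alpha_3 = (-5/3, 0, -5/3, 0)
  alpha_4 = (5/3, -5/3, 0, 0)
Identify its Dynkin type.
Compute the Cartan integers a_ij = 2(alpha_i, alpha_j)/(alpha_j, alpha_j); the resulting 4x4 Cartan matrix is
[[2, 0, 0, -1], [0, 2, -2, 0], [0, -1, 2, -1], [-1, 0, -1, 2]].
The roots have two lengths (squared-length ratio 2:1); the short ones are alpha_{1,3,4}. The associated Dynkin diagram is a chain of 4 nodes with a double edge at one end; the terminal node there is the unique long simple root (C_4), so the type is C_4 (the algebra sp(8)).

C_4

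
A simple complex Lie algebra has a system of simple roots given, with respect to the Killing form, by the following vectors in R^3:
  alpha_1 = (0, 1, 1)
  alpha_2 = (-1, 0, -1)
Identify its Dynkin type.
Compute the Cartan integers a_ij = 2(alpha_i, alpha_j)/(alpha_j, alpha_j); the resulting 2x2 Cartan matrix is
[[2, -1], [-1, 2]].
All simple roots have the same length, so the diagram is simply laced. The associated Dynkin diagram is a chain of 2 nodes with single edges (A_2), so the type is A_2 (the algebra sl(3)).

A_2 (sl(3))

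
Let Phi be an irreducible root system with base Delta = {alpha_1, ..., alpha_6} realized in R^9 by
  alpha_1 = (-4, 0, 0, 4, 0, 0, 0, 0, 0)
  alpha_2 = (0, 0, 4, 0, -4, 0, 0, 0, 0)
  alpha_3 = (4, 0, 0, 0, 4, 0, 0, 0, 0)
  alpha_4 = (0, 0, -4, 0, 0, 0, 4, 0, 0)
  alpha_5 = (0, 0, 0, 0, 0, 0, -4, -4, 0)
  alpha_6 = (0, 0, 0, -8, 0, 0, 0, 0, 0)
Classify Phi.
C_6 (sp(12))

Compute the Cartan integers a_ij = 2(alpha_i, alpha_j)/(alpha_j, alpha_j); the resulting 6x6 Cartan matrix is
[[2, 0, -1, 0, 0, -1], [0, 2, -1, -1, 0, 0], [-1, -1, 2, 0, 0, 0], [0, -1, 0, 2, -1, 0], [0, 0, 0, -1, 2, 0], [-2, 0, 0, 0, 0, 2]].
The roots have two lengths (squared-length ratio 2:1); the short ones are alpha_{1,2,3,4,5}. The associated Dynkin diagram is a chain of 6 nodes with a double edge at one end; the terminal node there is the unique long simple root (C_6), so the type is C_6 (the algebra sp(12)).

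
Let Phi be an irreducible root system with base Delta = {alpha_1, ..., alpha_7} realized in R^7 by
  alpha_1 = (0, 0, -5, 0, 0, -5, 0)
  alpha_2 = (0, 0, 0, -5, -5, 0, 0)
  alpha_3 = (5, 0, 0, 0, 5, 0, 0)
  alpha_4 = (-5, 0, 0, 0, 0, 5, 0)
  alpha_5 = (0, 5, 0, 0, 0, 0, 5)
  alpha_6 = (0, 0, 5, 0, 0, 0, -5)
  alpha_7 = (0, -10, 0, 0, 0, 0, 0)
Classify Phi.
C_7 (sp(14))

Compute the Cartan integers a_ij = 2(alpha_i, alpha_j)/(alpha_j, alpha_j); the resulting 7x7 Cartan matrix is
[[2, 0, 0, -1, 0, -1, 0], [0, 2, -1, 0, 0, 0, 0], [0, -1, 2, -1, 0, 0, 0], [-1, 0, -1, 2, 0, 0, 0], [0, 0, 0, 0, 2, -1, -1], [-1, 0, 0, 0, -1, 2, 0], [0, 0, 0, 0, -2, 0, 2]].
The roots have two lengths (squared-length ratio 2:1); the short ones are alpha_{1,2,3,4,5,6}. The associated Dynkin diagram is a chain of 7 nodes with a double edge at one end; the terminal node there is the unique long simple root (C_7), so the type is C_7 (the algebra sp(14)).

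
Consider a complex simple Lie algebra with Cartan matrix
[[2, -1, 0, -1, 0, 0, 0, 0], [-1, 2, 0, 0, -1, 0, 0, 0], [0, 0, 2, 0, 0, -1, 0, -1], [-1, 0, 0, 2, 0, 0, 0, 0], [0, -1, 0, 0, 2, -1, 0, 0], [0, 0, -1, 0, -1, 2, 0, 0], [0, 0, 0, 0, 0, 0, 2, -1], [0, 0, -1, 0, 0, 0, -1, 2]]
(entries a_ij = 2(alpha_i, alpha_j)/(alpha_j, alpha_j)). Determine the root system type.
The matrix has rank 8 with 2's on the diagonal. Reading the off-diagonal entries as Dynkin edges (a single edge where a_ij = a_ji = -1; a double or triple edge where a_ij * a_ji = 2 or 3), the diagram is a chain of 8 nodes with single edges (A_8). One simple-root ordering that puts it in standard form is (alpha_4, alpha_1, alpha_2, alpha_5, alpha_6, alpha_3, alpha_8, alpha_7). So the algebra is type A_8, i.e. sl(9).

A_8 (sl(9))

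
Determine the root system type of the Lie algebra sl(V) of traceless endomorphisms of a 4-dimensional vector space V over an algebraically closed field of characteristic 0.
type A_3

This is sl(4), which has dimension 4^2 - 1 = 15 and rank 4 - 1 = 3 (a Cartan subalgebra is the diagonal traceless matrices). In the classification of classical Lie algebras, the special linear algebra sl(n+1) has type A_n; here n = 3, so the Dynkin diagram is a chain of 3 nodes with single edges (A_3). Hence the type is A_3.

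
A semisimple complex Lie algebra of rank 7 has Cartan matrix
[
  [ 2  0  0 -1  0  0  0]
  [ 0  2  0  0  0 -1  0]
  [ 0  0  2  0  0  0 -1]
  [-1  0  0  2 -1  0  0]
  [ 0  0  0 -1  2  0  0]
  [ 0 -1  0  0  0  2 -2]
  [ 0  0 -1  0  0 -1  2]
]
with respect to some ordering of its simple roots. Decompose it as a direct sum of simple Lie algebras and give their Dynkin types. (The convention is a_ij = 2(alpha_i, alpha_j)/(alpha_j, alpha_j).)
The diagram associated to this matrix has two connected components: the simple roots {alpha_1, alpha_4, alpha_5} form a chain of 3 nodes with single edges (A_3), and {alpha_2, alpha_3, alpha_6, alpha_7} form a chain of 4 nodes with a double edge between the middle two (F_4). A semisimple Lie algebra decomposes uniquely as the direct sum of simple ideals, one per connected component of its Dynkin diagram, so g ≅ A_3 ⊕ F_4 (dimension 15 + 52 = 67).

type A_3 + type F_4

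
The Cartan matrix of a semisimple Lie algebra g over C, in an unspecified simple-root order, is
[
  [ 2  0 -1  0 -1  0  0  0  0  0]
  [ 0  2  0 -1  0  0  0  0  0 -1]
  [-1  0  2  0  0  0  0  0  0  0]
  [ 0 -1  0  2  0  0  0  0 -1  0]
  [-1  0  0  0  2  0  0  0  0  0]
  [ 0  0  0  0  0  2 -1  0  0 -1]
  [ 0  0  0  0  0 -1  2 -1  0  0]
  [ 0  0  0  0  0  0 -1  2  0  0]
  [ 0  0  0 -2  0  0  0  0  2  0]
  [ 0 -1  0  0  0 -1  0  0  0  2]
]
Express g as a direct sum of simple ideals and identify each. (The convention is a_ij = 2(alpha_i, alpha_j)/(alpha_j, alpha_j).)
type A_3 + type C_7

The diagram associated to this matrix has two connected components: the simple roots {alpha_1, alpha_3, alpha_5} form a chain of 3 nodes with single edges (A_3), and {alpha_2, alpha_4, alpha_6, alpha_7, alpha_8, alpha_9, alpha_10} form a chain of 7 nodes with a double edge at one end; the terminal node there is the unique long simple root (C_7). A semisimple Lie algebra decomposes uniquely as the direct sum of simple ideals, one per connected component of its Dynkin diagram, so g ≅ A_3 ⊕ C_7 (dimension 15 + 105 = 120).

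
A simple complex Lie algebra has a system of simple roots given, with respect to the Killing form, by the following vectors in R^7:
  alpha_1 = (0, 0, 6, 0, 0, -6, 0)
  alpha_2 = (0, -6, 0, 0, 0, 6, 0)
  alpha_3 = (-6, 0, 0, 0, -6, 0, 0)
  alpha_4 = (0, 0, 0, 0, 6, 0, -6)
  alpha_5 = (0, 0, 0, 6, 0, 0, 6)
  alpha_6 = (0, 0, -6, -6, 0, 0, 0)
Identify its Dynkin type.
Compute the Cartan integers a_ij = 2(alpha_i, alpha_j)/(alpha_j, alpha_j); the resulting 6x6 Cartan matrix is
[[2, -1, 0, 0, 0, -1], [-1, 2, 0, 0, 0, 0], [0, 0, 2, -1, 0, 0], [0, 0, -1, 2, -1, 0], [0, 0, 0, -1, 2, -1], [-1, 0, 0, 0, -1, 2]].
All simple roots have the same length, so the diagram is simply laced. The associated Dynkin diagram is a chain of 6 nodes with single edges (A_6), so the type is A_6 (the algebra sl(7)).

A_6 (sl(7))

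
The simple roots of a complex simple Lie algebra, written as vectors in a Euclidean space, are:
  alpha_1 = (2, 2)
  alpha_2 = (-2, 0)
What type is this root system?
type B_2

Compute the Cartan integers a_ij = 2(alpha_i, alpha_j)/(alpha_j, alpha_j); the resulting 2x2 Cartan matrix is
[[2, -2], [-1, 2]].
The roots have two lengths (squared-length ratio 2:1); the short ones are alpha_{2}. The associated Dynkin diagram is a chain of 2 nodes with a double edge at one end; the terminal node there is the unique short simple root (B_2), so the type is B_2 (the algebra so(5)).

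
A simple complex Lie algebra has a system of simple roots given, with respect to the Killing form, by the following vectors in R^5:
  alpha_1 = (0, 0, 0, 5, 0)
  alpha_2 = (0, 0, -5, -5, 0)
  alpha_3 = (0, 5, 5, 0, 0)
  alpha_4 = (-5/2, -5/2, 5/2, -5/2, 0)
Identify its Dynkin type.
Compute the Cartan integers a_ij = 2(alpha_i, alpha_j)/(alpha_j, alpha_j); the resulting 4x4 Cartan matrix is
[[2, -1, 0, -1], [-2, 2, -1, 0], [0, -1, 2, 0], [-1, 0, 0, 2]].
The roots have two lengths (squared-length ratio 2:1); the short ones are alpha_{1,4}. The associated Dynkin diagram is a chain of 4 nodes with a double edge between the middle two (F_4), so the type is F_4.

F4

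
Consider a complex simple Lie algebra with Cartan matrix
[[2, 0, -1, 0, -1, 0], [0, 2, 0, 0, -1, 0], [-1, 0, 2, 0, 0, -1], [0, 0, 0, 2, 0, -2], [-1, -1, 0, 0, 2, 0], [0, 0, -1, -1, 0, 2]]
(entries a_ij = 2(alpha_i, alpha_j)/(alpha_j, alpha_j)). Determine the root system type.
C6

The matrix has rank 6 with 2's on the diagonal. Reading the off-diagonal entries as Dynkin edges (a single edge where a_ij = a_ji = -1; a double or triple edge where a_ij * a_ji = 2 or 3), the diagram is a chain of 6 nodes with a double edge at one end; the terminal node there is the unique long simple root (C_6). One simple-root ordering that puts it in standard form is (alpha_2, alpha_5, alpha_1, alpha_3, alpha_6, alpha_4). So the algebra is type C_6, i.e. sp(12).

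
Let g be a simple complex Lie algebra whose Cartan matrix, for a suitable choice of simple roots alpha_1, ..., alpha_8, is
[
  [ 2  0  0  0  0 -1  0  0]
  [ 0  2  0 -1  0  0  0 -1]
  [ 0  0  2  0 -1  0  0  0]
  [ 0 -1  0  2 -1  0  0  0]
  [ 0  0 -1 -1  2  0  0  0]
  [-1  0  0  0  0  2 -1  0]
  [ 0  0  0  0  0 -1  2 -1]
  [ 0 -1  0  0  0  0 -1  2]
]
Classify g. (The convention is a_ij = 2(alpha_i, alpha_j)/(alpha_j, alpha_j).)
A_8

The matrix has rank 8 with 2's on the diagonal. Reading the off-diagonal entries as Dynkin edges (a single edge where a_ij = a_ji = -1; a double or triple edge where a_ij * a_ji = 2 or 3), the diagram is a chain of 8 nodes with single edges (A_8). One simple-root ordering that puts it in standard form is (alpha_1, alpha_6, alpha_7, alpha_8, alpha_2, alpha_4, alpha_5, alpha_3). So the algebra is type A_8, i.e. sl(9).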